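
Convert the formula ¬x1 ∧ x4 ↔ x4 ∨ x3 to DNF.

¬x4 ∧ ¬x3 ∨ x4 ∧ ¬x1

¬x1 ∧ x4 ↔ x4 ∨ x3
⇔ (¬x1 ∧ x4 → x4 ∨ x3) ∧ (x4 ∨ x3 → ¬x1 ∧ x4)   — eliminate ↔
⇔ (¬(¬x1 ∧ x4) ∨ x4 ∨ x3) ∧ (x4 ∨ x3 → ¬x1 ∧ x4)   — eliminate →
⇔ (¬(¬x1 ∧ x4) ∨ x4 ∨ x3) ∧ (¬(x4 ∨ x3) ∨ ¬x1 ∧ x4)   — eliminate →
⇔ (¬¬x1 ∨ ¬x4 ∨ x4 ∨ x3) ∧ (¬(x4 ∨ x3) ∨ ¬x1 ∧ x4)   — De Morgan
⇔ (x1 ∨ ¬x4 ∨ x4 ∨ x3) ∧ (¬(x4 ∨ x3) ∨ ¬x1 ∧ x4)   — double negation
⇔ (x1 ∨ ¬x4 ∨ x4 ∨ x3) ∧ (¬x4 ∧ ¬x3 ∨ ¬x1 ∧ x4)   — De Morgan
⇔ x1 ∧ ¬x4 ∧ ¬x3 ∨ x1 ∧ ¬x1 ∧ x4 ∨ ¬x4 ∧ ¬x4 ∧ ¬x3 ∨ ¬x4 ∧ ¬x1 ∧ x4 ∨ x4 ∧ ¬x4 ∧ ¬x3 ∨ x4 ∧ ¬x1 ∧ x4 ∨ x3 ∧ ¬x4 ∧ ¬x3 ∨ x3 ∧ ¬x1 ∧ x4   — distribute ∧ over ∨
⇔ ¬x4 ∧ ¬x3 ∨ x4 ∧ ¬x1   — simplify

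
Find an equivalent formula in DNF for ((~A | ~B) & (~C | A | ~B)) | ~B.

(~A & ~C) | ~B

((~A | ~B) & (~C | A | ~B)) | ~B
= (~A & ~C) | (~A & A) | (~A & ~B) | (~B & ~C) | (~B & A) | (~B & ~B) | ~B   — distribute & over |
= (~A & ~C) | ~B   — simplify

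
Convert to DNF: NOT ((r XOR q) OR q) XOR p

NOT ((r XOR q) OR q) XOR p
≡ (NOT ((r XOR q) OR q) AND NOT p) OR (NOT NOT ((r XOR q) OR q) AND p)
≡ (NOT ((r AND NOT q) OR (NOT r AND q) OR q) AND NOT p) OR (NOT NOT ((r XOR q) OR q) AND p)
≡ (NOT ((r AND NOT q) OR (NOT r AND q) OR q) AND NOT p) OR (NOT NOT ((r AND NOT q) OR (NOT r AND q) OR q) AND p)
≡ (NOT (r AND NOT q) AND NOT (NOT r AND q) AND NOT q AND NOT p) OR (NOT NOT ((r AND NOT q) OR (NOT r AND q) OR q) AND p)
≡ ((NOT r OR NOT NOT q) AND NOT (NOT r AND q) AND NOT q AND NOT p) OR (NOT NOT ((r AND NOT q) OR (NOT r AND q) OR q) AND p)
≡ ((NOT r OR q) AND NOT (NOT r AND q) AND NOT q AND NOT p) OR (NOT NOT ((r AND NOT q) OR (NOT r AND q) OR q) AND p)
≡ ((NOT r OR q) AND (NOT NOT r OR NOT q) AND NOT q AND NOT p) OR (NOT NOT ((r AND NOT q) OR (NOT r AND q) OR q) AND p)
≡ ((NOT r OR q) AND (r OR NOT q) AND NOT q AND NOT p) OR (NOT NOT ((r AND NOT q) OR (NOT r AND q) OR q) AND p)
≡ ((NOT r OR q) AND (r OR NOT q) AND NOT q AND NOT p) OR (((r AND NOT q) OR (NOT r AND q) OR q) AND p)
≡ (NOT r AND r AND NOT q AND NOT p) OR (NOT r AND NOT q AND NOT q AND NOT p) OR (q AND r AND NOT q AND NOT p) OR (q AND NOT q AND NOT q AND NOT p) OR (r AND NOT q AND p) OR (NOT r AND q AND p) OR (q AND p)
≡ (NOT r AND NOT q AND NOT p) OR (r AND NOT q AND p) OR (q AND p)

(NOT r AND NOT q AND NOT p) OR (r AND NOT q AND p) OR (q AND p)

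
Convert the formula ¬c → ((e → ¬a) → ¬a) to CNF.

c ∨ e ∨ ¬a

¬c → ((e → ¬a) → ¬a)
⇔ ¬¬c ∨ ((e → ¬a) → ¬a)   [eliminate →]
⇔ ¬¬c ∨ ¬(e → ¬a) ∨ ¬a   [eliminate →]
⇔ ¬¬c ∨ ¬(¬e ∨ ¬a) ∨ ¬a   [eliminate →]
⇔ c ∨ ¬(¬e ∨ ¬a) ∨ ¬a   [double negation]
⇔ c ∨ (¬¬e ∧ ¬¬a) ∨ ¬a   [De Morgan]
⇔ c ∨ (e ∧ ¬¬a) ∨ ¬a   [double negation]
⇔ c ∨ (e ∧ a) ∨ ¬a   [double negation]
⇔ (c ∨ e ∨ ¬a) ∧ (c ∨ a ∨ ¬a)   [distribute ∨ over ∧]
⇔ c ∨ e ∨ ¬a   [simplify]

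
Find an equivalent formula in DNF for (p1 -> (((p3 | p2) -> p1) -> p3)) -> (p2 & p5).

(p1 & ~p3) | (p2 & p5)

(p1 -> (((p3 | p2) -> p1) -> p3)) -> (p2 & p5)
= ~(p1 -> (((p3 | p2) -> p1) -> p3)) | (p2 & p5)   [eliminate ->]
= ~(~p1 | (((p3 | p2) -> p1) -> p3)) | (p2 & p5)   [eliminate ->]
= ~(~p1 | ~((p3 | p2) -> p1) | p3) | (p2 & p5)   [eliminate ->]
= ~(~p1 | ~(~(p3 | p2) | p1) | p3) | (p2 & p5)   [eliminate ->]
= (~~p1 & ~~(~(p3 | p2) | p1) & ~p3) | (p2 & p5)   [De Morgan]
= (p1 & ~~(~(p3 | p2) | p1) & ~p3) | (p2 & p5)   [double negation]
= (p1 & (~(p3 | p2) | p1) & ~p3) | (p2 & p5)   [double negation]
= (p1 & ((~p3 & ~p2) | p1) & ~p3) | (p2 & p5)   [De Morgan]
= (p1 & ~p3 & ~p2 & ~p3) | (p1 & p1 & ~p3) | (p2 & p5)   [distribute & over |]
= (p1 & ~p3) | (p2 & p5)   [simplify]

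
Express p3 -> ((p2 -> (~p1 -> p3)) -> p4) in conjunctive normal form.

p3 -> ((p2 -> (~p1 -> p3)) -> p4)
≡ ~p3 | ((p2 -> (~p1 -> p3)) -> p4)
≡ ~p3 | ~(p2 -> (~p1 -> p3)) | p4
≡ ~p3 | ~(~p2 | (~p1 -> p3)) | p4
≡ ~p3 | ~(~p2 | ~~p1 | p3) | p4
≡ ~p3 | (~~p2 & ~~~p1 & ~p3) | p4
≡ ~p3 | (p2 & ~~~p1 & ~p3) | p4
≡ ~p3 | (p2 & ~p1 & ~p3) | p4
≡ (~p3 | p2 | p4) & (~p3 | ~p1 | p4) & (~p3 | ~p3 | p4)
≡ ~p3 | p4

~p3 | p4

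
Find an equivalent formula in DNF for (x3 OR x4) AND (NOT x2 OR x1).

(x3 AND NOT x2) OR (x3 AND x1) OR (x4 AND NOT x2) OR (x4 AND x1)

(x3 OR x4) AND (NOT x2 OR x1)
⇔ (x3 AND NOT x2) OR (x3 AND x1) OR (x4 AND NOT x2) OR (x4 AND x1)   [distribute AND over OR]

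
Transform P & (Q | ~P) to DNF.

P & Q

P & (Q | ~P)
≡ (P & Q) | (P & ~P)
≡ P & Q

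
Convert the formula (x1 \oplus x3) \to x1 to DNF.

(\lnot x1 \land \lnot x3) \lor x1

(x1 \oplus x3) \to x1
≡ \lnot (x1 \oplus x3) \lor x1   [eliminate \to]
≡ \lnot ((x1 \land \lnot x3) \lor (\lnot x1 \land x3)) \lor x1   [expand \oplus]
≡ (\lnot (x1 \land \lnot x3) \land \lnot (\lnot x1 \land x3)) \lor x1   [De Morgan]
≡ ((\lnot x1 \lor \lnot \lnot x3) \land \lnot (\lnot x1 \land x3)) \lor x1   [De Morgan]
≡ ((\lnot x1 \lor x3) \land \lnot (\lnot x1 \land x3)) \lor x1   [double negation]
≡ ((\lnot x1 \lor x3) \land (\lnot \lnot x1 \lor \lnot x3)) \lor x1   [De Morgan]
≡ ((\lnot x1 \lor x3) \land (x1 \lor \lnot x3)) \lor x1   [double negation]
≡ (\lnot x1 \land x1) \lor (\lnot x1 \land \lnot x3) \lor (x3 \land x1) \lor (x3 \land \lnot x3) \lor x1   [distribute \land over \lor]
≡ (\lnot x1 \land \lnot x3) \lor x1   [simplify]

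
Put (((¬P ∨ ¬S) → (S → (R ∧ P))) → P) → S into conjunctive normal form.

¬P ∨ S

(((¬P ∨ ¬S) → (S → (R ∧ P))) → P) → S
≡ ¬(((¬P ∨ ¬S) → (S → (R ∧ P))) → P) ∨ S   [eliminate →]
≡ ¬(¬((¬P ∨ ¬S) → (S → (R ∧ P))) ∨ P) ∨ S   [eliminate →]
≡ ¬(¬(¬(¬P ∨ ¬S) ∨ (S → (R ∧ P))) ∨ P) ∨ S   [eliminate →]
≡ ¬(¬(¬(¬P ∨ ¬S) ∨ ¬S ∨ (R ∧ P)) ∨ P) ∨ S   [eliminate →]
≡ (¬¬(¬(¬P ∨ ¬S) ∨ ¬S ∨ (R ∧ P)) ∧ ¬P) ∨ S   [De Morgan]
≡ ((¬(¬P ∨ ¬S) ∨ ¬S ∨ (R ∧ P)) ∧ ¬P) ∨ S   [double negation]
≡ (((¬¬P ∧ ¬¬S) ∨ ¬S ∨ (R ∧ P)) ∧ ¬P) ∨ S   [De Morgan]
≡ (((P ∧ ¬¬S) ∨ ¬S ∨ (R ∧ P)) ∧ ¬P) ∨ S   [double negation]
≡ (((P ∧ S) ∨ ¬S ∨ (R ∧ P)) ∧ ¬P) ∨ S   [double negation]
≡ (P ∨ ¬S ∨ R ∨ S) ∧ (P ∨ ¬S ∨ P ∨ S) ∧ (S ∨ ¬S ∨ R ∨ S) ∧ (S ∨ ¬S ∨ P ∨ S) ∧ (¬P ∨ S)   [distribute ∨ over ∧]
≡ ¬P ∨ S   [simplify]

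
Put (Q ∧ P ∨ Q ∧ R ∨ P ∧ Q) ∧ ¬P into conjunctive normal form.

Q ∧ (P ∨ R) ∧ ¬P

(Q ∧ P ∨ Q ∧ R ∨ P ∧ Q) ∧ ¬P
≡ (Q ∨ Q ∨ P) ∧ (Q ∨ Q ∨ Q) ∧ (Q ∨ R ∨ P) ∧ (Q ∨ R ∨ Q) ∧ (P ∨ Q ∨ P) ∧ (P ∨ Q ∨ Q) ∧ (P ∨ R ∨ P) ∧ (P ∨ R ∨ Q) ∧ ¬P   (distribute ∨ over ∧)
≡ Q ∧ (P ∨ R) ∧ ¬P   (simplify)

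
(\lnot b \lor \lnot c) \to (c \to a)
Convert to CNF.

(\lnot b \lor \lnot c) \to (c \to a)
≡ \lnot (\lnot b \lor \lnot c) \lor (c \to a)   [eliminate \to]
≡ \lnot (\lnot b \lor \lnot c) \lor \lnot c \lor a   [eliminate \to]
≡ (\lnot \lnot b \land \lnot \lnot c) \lor \lnot c \lor a   [De Morgan]
≡ (b \land \lnot \lnot c) \lor \lnot c \lor a   [double negation]
≡ (b \land c) \lor \lnot c \lor a   [double negation]
≡ (b \lor \lnot c \lor a) \land (c \lor \lnot c \lor a)   [distribute \lor over \land]
≡ b \lor \lnot c \lor a   [simplify]

b \lor \lnot c \lor a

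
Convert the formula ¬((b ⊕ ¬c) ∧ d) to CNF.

(¬b ∨ ¬c ∨ ¬d) ∧ (c ∨ b ∨ ¬d)

¬((b ⊕ ¬c) ∧ d)
⇔ ¬((b ∨ ¬c) ∧ ¬(b ∧ ¬c) ∧ d)   [expand ⊕]
⇔ ¬(b ∨ ¬c) ∨ ¬¬(b ∧ ¬c) ∨ ¬d   [De Morgan]
⇔ (¬b ∧ ¬¬c) ∨ ¬¬(b ∧ ¬c) ∨ ¬d   [De Morgan]
⇔ (¬b ∧ c) ∨ ¬¬(b ∧ ¬c) ∨ ¬d   [double negation]
⇔ (¬b ∧ c) ∨ (b ∧ ¬c) ∨ ¬d   [double negation]
⇔ (¬b ∨ b ∨ ¬d) ∧ (¬b ∨ ¬c ∨ ¬d) ∧ (c ∨ b ∨ ¬d) ∧ (c ∨ ¬c ∨ ¬d)   [distribute ∨ over ∧]
⇔ (¬b ∨ ¬c ∨ ¬d) ∧ (c ∨ b ∨ ¬d)   [simplify]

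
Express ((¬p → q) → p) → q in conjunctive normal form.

(p ∨ q) ∧ (¬p ∨ q)

((¬p → q) → p) → q
≡ ¬((¬p → q) → p) ∨ q   [eliminate →]
≡ ¬(¬(¬p → q) ∨ p) ∨ q   [eliminate →]
≡ ¬(¬(¬¬p ∨ q) ∨ p) ∨ q   [eliminate →]
≡ (¬¬(¬¬p ∨ q) ∧ ¬p) ∨ q   [De Morgan]
≡ ((¬¬p ∨ q) ∧ ¬p) ∨ q   [double negation]
≡ ((p ∨ q) ∧ ¬p) ∨ q   [double negation]
≡ (p ∨ q ∨ q) ∧ (¬p ∨ q)   [distribute ∨ over ∧]
≡ (p ∨ q) ∧ (¬p ∨ q)   [simplify]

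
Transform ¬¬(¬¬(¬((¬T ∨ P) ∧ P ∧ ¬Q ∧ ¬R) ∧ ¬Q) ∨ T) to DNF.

¬¬(¬¬(¬((¬T ∨ P) ∧ P ∧ ¬Q ∧ ¬R) ∧ ¬Q) ∨ T)
⇔ ¬¬(¬((¬T ∨ P) ∧ P ∧ ¬Q ∧ ¬R) ∧ ¬Q) ∨ T   [double negation]
⇔ (¬((¬T ∨ P) ∧ P ∧ ¬Q ∧ ¬R) ∧ ¬Q) ∨ T   [double negation]
⇔ ((¬(¬T ∨ P) ∨ ¬P ∨ ¬¬Q ∨ ¬¬R) ∧ ¬Q) ∨ T   [De Morgan]
⇔ (((¬¬T ∧ ¬P) ∨ ¬P ∨ ¬¬Q ∨ ¬¬R) ∧ ¬Q) ∨ T   [De Morgan]
⇔ (((T ∧ ¬P) ∨ ¬P ∨ ¬¬Q ∨ ¬¬R) ∧ ¬Q) ∨ T   [double negation]
⇔ (((T ∧ ¬P) ∨ ¬P ∨ Q ∨ ¬¬R) ∧ ¬Q) ∨ T   [double negation]
⇔ (((T ∧ ¬P) ∨ ¬P ∨ Q ∨ R) ∧ ¬Q) ∨ T   [double negation]
⇔ (T ∧ ¬P ∧ ¬Q) ∨ (¬P ∧ ¬Q) ∨ (Q ∧ ¬Q) ∨ (R ∧ ¬Q) ∨ T   [distribute ∧ over ∨]
⇔ (¬P ∧ ¬Q) ∨ (R ∧ ¬Q) ∨ T   [simplify]

(¬P ∧ ¬Q) ∨ (R ∧ ¬Q) ∨ T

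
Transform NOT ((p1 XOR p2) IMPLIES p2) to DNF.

NOT ((p1 XOR p2) IMPLIES p2)
≡ NOT (NOT (p1 XOR p2) OR p2)   [eliminate IMPLIES]
≡ NOT (NOT ((p1 AND NOT p2) OR (NOT p1 AND p2)) OR p2)   [expand XOR]
≡ NOT NOT ((p1 AND NOT p2) OR (NOT p1 AND p2)) AND NOT p2   [De Morgan]
≡ ((p1 AND NOT p2) OR (NOT p1 AND p2)) AND NOT p2   [double negation]
≡ (p1 AND NOT p2 AND NOT p2) OR (NOT p1 AND p2 AND NOT p2)   [distribute AND over OR]
≡ p1 AND NOT p2   [simplify]

p1 AND NOT p2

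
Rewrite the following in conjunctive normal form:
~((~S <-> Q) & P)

~((~S <-> Q) & P)
≡ ~((~S -> Q) & (Q -> ~S) & P)   [eliminate <->]
≡ ~((~~S | Q) & (Q -> ~S) & P)   [eliminate ->]
≡ ~((~~S | Q) & (~Q | ~S) & P)   [eliminate ->]
≡ ~(~~S | Q) | ~(~Q | ~S) | ~P   [De Morgan]
≡ (~~~S & ~Q) | ~(~Q | ~S) | ~P   [De Morgan]
≡ (~S & ~Q) | ~(~Q | ~S) | ~P   [double negation]
≡ (~S & ~Q) | (~~Q & ~~S) | ~P   [De Morgan]
≡ (~S & ~Q) | (Q & ~~S) | ~P   [double negation]
≡ (~S & ~Q) | (Q & S) | ~P   [double negation]
≡ (~S | Q | ~P) & (~S | S | ~P) & (~Q | Q | ~P) & (~Q | S | ~P)   [distribute | over &]
≡ (~S | Q | ~P) & (~Q | S | ~P)   [simplify]

(~S | Q | ~P) & (~Q | S | ~P)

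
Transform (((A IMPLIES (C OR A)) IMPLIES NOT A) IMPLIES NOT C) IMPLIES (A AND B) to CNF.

(((A IMPLIES (C OR A)) IMPLIES NOT A) IMPLIES NOT C) IMPLIES (A AND B)
≡ NOT (((A IMPLIES (C OR A)) IMPLIES NOT A) IMPLIES NOT C) OR (A AND B)   [eliminate IMPLIES]
≡ NOT (NOT ((A IMPLIES (C OR A)) IMPLIES NOT A) OR NOT C) OR (A AND B)   [eliminate IMPLIES]
≡ NOT (NOT (NOT (A IMPLIES (C OR A)) OR NOT A) OR NOT C) OR (A AND B)   [eliminate IMPLIES]
≡ NOT (NOT (NOT (NOT A OR C OR A) OR NOT A) OR NOT C) OR (A AND B)   [eliminate IMPLIES]
≡ (NOT NOT (NOT (NOT A OR C OR A) OR NOT A) AND NOT NOT C) OR (A AND B)   [De Morgan]
≡ ((NOT (NOT A OR C OR A) OR NOT A) AND NOT NOT C) OR (A AND B)   [double negation]
≡ (((NOT NOT A AND NOT C AND NOT A) OR NOT A) AND NOT NOT C) OR (A AND B)   [De Morgan]
≡ (((A AND NOT C AND NOT A) OR NOT A) AND NOT NOT C) OR (A AND B)   [double negation]
≡ (((A AND NOT C AND NOT A) OR NOT A) AND C) OR (A AND B)   [double negation]
≡ (A OR NOT A OR A) AND (A OR NOT A OR B) AND (NOT C OR NOT A OR A) AND (NOT C OR NOT A OR B) AND (NOT A OR NOT A OR A) AND (NOT A OR NOT A OR B) AND (C OR A) AND (C OR B)   [distribute OR over AND]
≡ (NOT A OR B) AND (C OR A) AND (C OR B)   [simplify]

(NOT A OR B) AND (C OR A) AND (C OR B)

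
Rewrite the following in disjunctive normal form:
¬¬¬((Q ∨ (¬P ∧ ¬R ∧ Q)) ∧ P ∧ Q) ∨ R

¬Q ∨ ¬P ∨ R

¬¬¬((Q ∨ (¬P ∧ ¬R ∧ Q)) ∧ P ∧ Q) ∨ R
≡ ¬((Q ∨ (¬P ∧ ¬R ∧ Q)) ∧ P ∧ Q) ∨ R
≡ ¬(Q ∨ (¬P ∧ ¬R ∧ Q)) ∨ ¬P ∨ ¬Q ∨ R
≡ (¬Q ∧ ¬(¬P ∧ ¬R ∧ Q)) ∨ ¬P ∨ ¬Q ∨ R
≡ (¬Q ∧ (¬¬P ∨ ¬¬R ∨ ¬Q)) ∨ ¬P ∨ ¬Q ∨ R
≡ (¬Q ∧ (P ∨ ¬¬R ∨ ¬Q)) ∨ ¬P ∨ ¬Q ∨ R
≡ (¬Q ∧ (P ∨ R ∨ ¬Q)) ∨ ¬P ∨ ¬Q ∨ R
≡ (¬Q ∧ P) ∨ (¬Q ∧ R) ∨ (¬Q ∧ ¬Q) ∨ ¬P ∨ ¬Q ∨ R
≡ ¬Q ∨ ¬P ∨ R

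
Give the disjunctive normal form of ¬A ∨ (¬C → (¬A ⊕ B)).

¬A ∨ C ∨ (A ∧ B)

¬A ∨ (¬C → (¬A ⊕ B))
≡ ¬A ∨ ¬¬C ∨ (¬A ⊕ B)   (eliminate →)
≡ ¬A ∨ ¬¬C ∨ (¬A ∧ ¬B) ∨ (¬¬A ∧ B)   (expand ⊕)
≡ ¬A ∨ C ∨ (¬A ∧ ¬B) ∨ (¬¬A ∧ B)   (double negation)
≡ ¬A ∨ C ∨ (¬A ∧ ¬B) ∨ (A ∧ B)   (double negation)
≡ ¬A ∨ C ∨ (A ∧ B)   (simplify)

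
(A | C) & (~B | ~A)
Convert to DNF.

(A & ~B) | (C & ~B) | (C & ~A)

(A | C) & (~B | ~A)
⇔ (A & ~B) | (A & ~A) | (C & ~B) | (C & ~A)   — distribute & over |
⇔ (A & ~B) | (C & ~B) | (C & ~A)   — simplify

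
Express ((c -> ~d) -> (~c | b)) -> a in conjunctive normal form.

((c -> ~d) -> (~c | b)) -> a
≡ ~((c -> ~d) -> (~c | b)) | a   [eliminate ->]
≡ ~(~(c -> ~d) | ~c | b) | a   [eliminate ->]
≡ ~(~(~c | ~d) | ~c | b) | a   [eliminate ->]
≡ (~~(~c | ~d) & ~~c & ~b) | a   [De Morgan]
≡ ((~c | ~d) & ~~c & ~b) | a   [double negation]
≡ ((~c | ~d) & c & ~b) | a   [double negation]
≡ (~c | ~d | a) & (c | a) & (~b | a)   [distribute | over &]

(~c | ~d | a) & (c | a) & (~b | a)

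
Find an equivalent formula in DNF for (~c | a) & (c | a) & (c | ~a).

(~c | a) & (c | a) & (c | ~a)
= (~c & c & c) | (~c & c & ~a) | (~c & a & c) | (~c & a & ~a) | (a & c & c) | (a & c & ~a) | (a & a & c) | (a & a & ~a)   (distribute & over |)
= a & c   (simplify)

a & c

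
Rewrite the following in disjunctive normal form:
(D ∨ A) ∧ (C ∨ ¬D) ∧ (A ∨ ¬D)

(D ∨ A) ∧ (C ∨ ¬D) ∧ (A ∨ ¬D)
≡ (D ∧ C ∧ A) ∨ (D ∧ C ∧ ¬D) ∨ (D ∧ ¬D ∧ A) ∨ (D ∧ ¬D ∧ ¬D) ∨ (A ∧ C ∧ A) ∨ (A ∧ C ∧ ¬D) ∨ (A ∧ ¬D ∧ A) ∨ (A ∧ ¬D ∧ ¬D)   [distribute ∧ over ∨]
≡ (A ∧ C) ∨ (A ∧ ¬D)   [simplify]

(A ∧ C) ∨ (A ∧ ¬D)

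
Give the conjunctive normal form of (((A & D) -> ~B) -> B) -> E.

(((A & D) -> ~B) -> B) -> E
= ~(((A & D) -> ~B) -> B) | E   [eliminate ->]
= ~(~((A & D) -> ~B) | B) | E   [eliminate ->]
= ~(~(~(A & D) | ~B) | B) | E   [eliminate ->]
= (~~(~(A & D) | ~B) & ~B) | E   [De Morgan]
= ((~(A & D) | ~B) & ~B) | E   [double negation]
= ((~A | ~D | ~B) & ~B) | E   [De Morgan]
= (~A | ~D | ~B | E) & (~B | E)   [distribute | over &]
= ~B | E   [simplify]

~B | E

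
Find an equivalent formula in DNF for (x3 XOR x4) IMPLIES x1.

(x3 XOR x4) IMPLIES x1
= NOT (x3 XOR x4) OR x1   — eliminate IMPLIES
= NOT ((x3 AND NOT x4) OR (NOT x3 AND x4)) OR x1   — expand XOR
= (NOT (x3 AND NOT x4) AND NOT (NOT x3 AND x4)) OR x1   — De Morgan
= ((NOT x3 OR NOT NOT x4) AND NOT (NOT x3 AND x4)) OR x1   — De Morgan
= ((NOT x3 OR x4) AND NOT (NOT x3 AND x4)) OR x1   — double negation
= ((NOT x3 OR x4) AND (NOT NOT x3 OR NOT x4)) OR x1   — De Morgan
= ((NOT x3 OR x4) AND (x3 OR NOT x4)) OR x1   — double negation
= (NOT x3 AND x3) OR (NOT x3 AND NOT x4) OR (x4 AND x3) OR (x4 AND NOT x4) OR x1   — distribute AND over OR
= (NOT x3 AND NOT x4) OR (x4 AND x3) OR x1   — simplify

(NOT x3 AND NOT x4) OR (x4 AND x3) OR x1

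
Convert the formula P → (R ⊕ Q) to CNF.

(¬P ∨ R ∨ Q) ∧ (¬P ∨ ¬R ∨ ¬Q)

P → (R ⊕ Q)
⇔ ¬P ∨ (R ⊕ Q)   — eliminate →
⇔ ¬P ∨ ((R ∨ Q) ∧ ¬(R ∧ Q))   — expand ⊕
⇔ ¬P ∨ ((R ∨ Q) ∧ (¬R ∨ ¬Q))   — De Morgan
⇔ (¬P ∨ R ∨ Q) ∧ (¬P ∨ ¬R ∨ ¬Q)   — distribute ∨ over ∧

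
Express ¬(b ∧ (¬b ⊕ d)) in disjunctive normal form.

¬b ∨ (b ∧ ¬d)

¬(b ∧ (¬b ⊕ d))
≡ ¬(b ∧ ((¬b ∧ ¬d) ∨ (¬¬b ∧ d)))   (expand ⊕)
≡ ¬b ∨ ¬((¬b ∧ ¬d) ∨ (¬¬b ∧ d))   (De Morgan)
≡ ¬b ∨ (¬(¬b ∧ ¬d) ∧ ¬(¬¬b ∧ d))   (De Morgan)
≡ ¬b ∨ ((¬¬b ∨ ¬¬d) ∧ ¬(¬¬b ∧ d))   (De Morgan)
≡ ¬b ∨ ((b ∨ ¬¬d) ∧ ¬(¬¬b ∧ d))   (double negation)
≡ ¬b ∨ ((b ∨ d) ∧ ¬(¬¬b ∧ d))   (double negation)
≡ ¬b ∨ ((b ∨ d) ∧ (¬¬¬b ∨ ¬d))   (De Morgan)
≡ ¬b ∨ ((b ∨ d) ∧ (¬b ∨ ¬d))   (double negation)
≡ ¬b ∨ (b ∧ ¬b) ∨ (b ∧ ¬d) ∨ (d ∧ ¬b) ∨ (d ∧ ¬d)   (distribute ∧ over ∨)
≡ ¬b ∨ (b ∧ ¬d)   (simplify)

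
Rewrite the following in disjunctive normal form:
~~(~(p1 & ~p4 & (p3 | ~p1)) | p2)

~~(~(p1 & ~p4 & (p3 | ~p1)) | p2)
≡ ~(p1 & ~p4 & (p3 | ~p1)) | p2   (double negation)
≡ ~p1 | ~~p4 | ~(p3 | ~p1) | p2   (De Morgan)
≡ ~p1 | p4 | ~(p3 | ~p1) | p2   (double negation)
≡ ~p1 | p4 | (~p3 & ~~p1) | p2   (De Morgan)
≡ ~p1 | p4 | (~p3 & p1) | p2   (double negation)

~p1 | p4 | (~p3 & p1) | p2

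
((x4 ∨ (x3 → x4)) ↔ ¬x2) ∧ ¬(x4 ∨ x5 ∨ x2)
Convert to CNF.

((x4 ∨ (x3 → x4)) ↔ ¬x2) ∧ ¬(x4 ∨ x5 ∨ x2)
= ((x4 ∨ (x3 → x4)) → ¬x2) ∧ (¬x2 → (x4 ∨ (x3 → x4))) ∧ ¬(x4 ∨ x5 ∨ x2)   (eliminate ↔)
= (¬(x4 ∨ (x3 → x4)) ∨ ¬x2) ∧ (¬x2 → (x4 ∨ (x3 → x4))) ∧ ¬(x4 ∨ x5 ∨ x2)   (eliminate →)
= (¬(x4 ∨ ¬x3 ∨ x4) ∨ ¬x2) ∧ (¬x2 → (x4 ∨ (x3 → x4))) ∧ ¬(x4 ∨ x5 ∨ x2)   (eliminate →)
= (¬(x4 ∨ ¬x3 ∨ x4) ∨ ¬x2) ∧ (¬¬x2 ∨ x4 ∨ (x3 → x4)) ∧ ¬(x4 ∨ x5 ∨ x2)   (eliminate →)
= (¬(x4 ∨ ¬x3 ∨ x4) ∨ ¬x2) ∧ (¬¬x2 ∨ x4 ∨ ¬x3 ∨ x4) ∧ ¬(x4 ∨ x5 ∨ x2)   (eliminate →)
= ((¬x4 ∧ ¬¬x3 ∧ ¬x4) ∨ ¬x2) ∧ (¬¬x2 ∨ x4 ∨ ¬x3 ∨ x4) ∧ ¬(x4 ∨ x5 ∨ x2)   (De Morgan)
= ((¬x4 ∧ x3 ∧ ¬x4) ∨ ¬x2) ∧ (¬¬x2 ∨ x4 ∨ ¬x3 ∨ x4) ∧ ¬(x4 ∨ x5 ∨ x2)   (double negation)
= ((¬x4 ∧ x3 ∧ ¬x4) ∨ ¬x2) ∧ (x2 ∨ x4 ∨ ¬x3 ∨ x4) ∧ ¬(x4 ∨ x5 ∨ x2)   (double negation)
= ((¬x4 ∧ x3 ∧ ¬x4) ∨ ¬x2) ∧ (x2 ∨ x4 ∨ ¬x3 ∨ x4) ∧ ¬x4 ∧ ¬x5 ∧ ¬x2   (De Morgan)
= (¬x4 ∨ ¬x2) ∧ (x3 ∨ ¬x2) ∧ (¬x4 ∨ ¬x2) ∧ (x2 ∨ x4 ∨ ¬x3 ∨ x4) ∧ ¬x4 ∧ ¬x5 ∧ ¬x2   (distribute ∨ over ∧)
= (x2 ∨ x4 ∨ ¬x3) ∧ ¬x4 ∧ ¬x5 ∧ ¬x2   (simplify)

(x2 ∨ x4 ∨ ¬x3) ∧ ¬x4 ∧ ¬x5 ∧ ¬x2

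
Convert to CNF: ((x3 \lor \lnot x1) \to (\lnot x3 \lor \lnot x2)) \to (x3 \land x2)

x3 \land x2

((x3 \lor \lnot x1) \to (\lnot x3 \lor \lnot x2)) \to (x3 \land x2)
= \lnot ((x3 \lor \lnot x1) \to (\lnot x3 \lor \lnot x2)) \lor (x3 \land x2)   — eliminate \to
= \lnot (\lnot (x3 \lor \lnot x1) \lor \lnot x3 \lor \lnot x2) \lor (x3 \land x2)   — eliminate \to
= (\lnot \lnot (x3 \lor \lnot x1) \land \lnot \lnot x3 \land \lnot \lnot x2) \lor (x3 \land x2)   — De Morgan
= ((x3 \lor \lnot x1) \land \lnot \lnot x3 \land \lnot \lnot x2) \lor (x3 \land x2)   — double negation
= ((x3 \lor \lnot x1) \land x3 \land \lnot \lnot x2) \lor (x3 \land x2)   — double negation
= ((x3 \lor \lnot x1) \land x3 \land x2) \lor (x3 \land x2)   — double negation
= (x3 \lor \lnot x1 \lor x3) \land (x3 \lor \lnot x1 \lor x2) \land (x3 \lor x3) \land (x3 \lor x2) \land (x2 \lor x3) \land (x2 \lor x2)   — distribute \lor over \land
= x3 \land x2   — simplify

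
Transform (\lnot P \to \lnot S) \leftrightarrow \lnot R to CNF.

(\lnot P \to \lnot S) \leftrightarrow \lnot R
= ((\lnot P \to \lnot S) \to \lnot R) \land (\lnot R \to (\lnot P \to \lnot S))   — eliminate \leftrightarrow
= (\lnot (\lnot P \to \lnot S) \lor \lnot R) \land (\lnot R \to (\lnot P \to \lnot S))   — eliminate \to
= (\lnot (\lnot \lnot P \lor \lnot S) \lor \lnot R) \land (\lnot R \to (\lnot P \to \lnot S))   — eliminate \to
= (\lnot (\lnot \lnot P \lor \lnot S) \lor \lnot R) \land (\lnot \lnot R \lor (\lnot P \to \lnot S))   — eliminate \to
= (\lnot (\lnot \lnot P \lor \lnot S) \lor \lnot R) \land (\lnot \lnot R \lor \lnot \lnot P \lor \lnot S)   — eliminate \to
= ((\lnot \lnot \lnot P \land \lnot \lnot S) \lor \lnot R) \land (\lnot \lnot R \lor \lnot \lnot P \lor \lnot S)   — De Morgan
= ((\lnot P \land \lnot \lnot S) \lor \lnot R) \land (\lnot \lnot R \lor \lnot \lnot P \lor \lnot S)   — double negation
= ((\lnot P \land S) \lor \lnot R) \land (\lnot \lnot R \lor \lnot \lnot P \lor \lnot S)   — double negation
= ((\lnot P \land S) \lor \lnot R) \land (R \lor \lnot \lnot P \lor \lnot S)   — double negation
= ((\lnot P \land S) \lor \lnot R) \land (R \lor P \lor \lnot S)   — double negation
= (\lnot P \lor \lnot R) \land (S \lor \lnot R) \land (R \lor P \lor \lnot S)   — distribute \lor over \land

(\lnot P \lor \lnot R) \land (S \lor \lnot R) \land (R \lor P \lor \lnot S)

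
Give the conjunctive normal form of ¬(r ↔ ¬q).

¬(r ↔ ¬q)
≡ ¬((r → ¬q) ∧ (¬q → r))   (eliminate ↔)
≡ ¬((¬r ∨ ¬q) ∧ (¬q → r))   (eliminate →)
≡ ¬((¬r ∨ ¬q) ∧ (¬¬q ∨ r))   (eliminate →)
≡ ¬(¬r ∨ ¬q) ∨ ¬(¬¬q ∨ r)   (De Morgan)
≡ (¬¬r ∧ ¬¬q) ∨ ¬(¬¬q ∨ r)   (De Morgan)
≡ (r ∧ ¬¬q) ∨ ¬(¬¬q ∨ r)   (double negation)
≡ (r ∧ q) ∨ ¬(¬¬q ∨ r)   (double negation)
≡ (r ∧ q) ∨ (¬¬¬q ∧ ¬r)   (De Morgan)
≡ (r ∧ q) ∨ (¬q ∧ ¬r)   (double negation)
≡ (r ∨ ¬q) ∧ (r ∨ ¬r) ∧ (q ∨ ¬q) ∧ (q ∨ ¬r)   (distribute ∨ over ∧)
≡ (r ∨ ¬q) ∧ (q ∨ ¬r)   (simplify)

(r ∨ ¬q) ∧ (q ∨ ¬r)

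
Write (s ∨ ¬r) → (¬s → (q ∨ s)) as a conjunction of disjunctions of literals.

r ∨ s ∨ q

(s ∨ ¬r) → (¬s → (q ∨ s))
≡ ¬(s ∨ ¬r) ∨ (¬s → (q ∨ s))   [eliminate →]
≡ ¬(s ∨ ¬r) ∨ ¬¬s ∨ q ∨ s   [eliminate →]
≡ (¬s ∧ ¬¬r) ∨ ¬¬s ∨ q ∨ s   [De Morgan]
≡ (¬s ∧ r) ∨ ¬¬s ∨ q ∨ s   [double negation]
≡ (¬s ∧ r) ∨ s ∨ q ∨ s   [double negation]
≡ (¬s ∨ s ∨ q ∨ s) ∧ (r ∨ s ∨ q ∨ s)   [distribute ∨ over ∧]
≡ r ∨ s ∨ q   [simplify]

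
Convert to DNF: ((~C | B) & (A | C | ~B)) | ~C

((~C | B) & (A | C | ~B)) | ~C
⇔ (~C & A) | (~C & C) | (~C & ~B) | (B & A) | (B & C) | (B & ~B) | ~C   — distribute & over |
⇔ (B & A) | (B & C) | ~C   — simplify

(B & A) | (B & C) | ~C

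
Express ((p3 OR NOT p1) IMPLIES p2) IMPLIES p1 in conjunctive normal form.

((p3 OR NOT p1) IMPLIES p2) IMPLIES p1
⇔ NOT ((p3 OR NOT p1) IMPLIES p2) OR p1   [eliminate IMPLIES]
⇔ NOT (NOT (p3 OR NOT p1) OR p2) OR p1   [eliminate IMPLIES]
⇔ (NOT NOT (p3 OR NOT p1) AND NOT p2) OR p1   [De Morgan]
⇔ ((p3 OR NOT p1) AND NOT p2) OR p1   [double negation]
⇔ (p3 OR NOT p1 OR p1) AND (NOT p2 OR p1)   [distribute OR over AND]
⇔ NOT p2 OR p1   [simplify]

NOT p2 OR p1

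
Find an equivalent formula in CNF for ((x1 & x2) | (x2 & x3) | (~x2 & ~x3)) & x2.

((x1 & x2) | (x2 & x3) | (~x2 & ~x3)) & x2
≡ (x1 | x2 | ~x2) & (x1 | x2 | ~x3) & (x1 | x3 | ~x2) & (x1 | x3 | ~x3) & (x2 | x2 | ~x2) & (x2 | x2 | ~x3) & (x2 | x3 | ~x2) & (x2 | x3 | ~x3) & x2   — distribute | over &
≡ (x1 | x3 | ~x2) & x2   — simplify

(x1 | x3 | ~x2) & x2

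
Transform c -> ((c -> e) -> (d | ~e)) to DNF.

~c | d | ~e

c -> ((c -> e) -> (d | ~e))
≡ ~c | ((c -> e) -> (d | ~e))   [eliminate ->]
≡ ~c | ~(c -> e) | d | ~e   [eliminate ->]
≡ ~c | ~(~c | e) | d | ~e   [eliminate ->]
≡ ~c | (~~c & ~e) | d | ~e   [De Morgan]
≡ ~c | (c & ~e) | d | ~e   [double negation]
≡ ~c | d | ~e   [simplify]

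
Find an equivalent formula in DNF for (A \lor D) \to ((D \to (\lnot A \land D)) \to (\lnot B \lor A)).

(\lnot A \land \lnot D) \lor \lnot B \lor A

(A \lor D) \to ((D \to (\lnot A \land D)) \to (\lnot B \lor A))
≡ \lnot (A \lor D) \lor ((D \to (\lnot A \land D)) \to (\lnot B \lor A))   [eliminate \to]
≡ \lnot (A \lor D) \lor \lnot (D \to (\lnot A \land D)) \lor \lnot B \lor A   [eliminate \to]
≡ \lnot (A \lor D) \lor \lnot (\lnot D \lor (\lnot A \land D)) \lor \lnot B \lor A   [eliminate \to]
≡ (\lnot A \land \lnot D) \lor \lnot (\lnot D \lor (\lnot A \land D)) \lor \lnot B \lor A   [De Morgan]
≡ (\lnot A \land \lnot D) \lor (\lnot \lnot D \land \lnot (\lnot A \land D)) \lor \lnot B \lor A   [De Morgan]
≡ (\lnot A \land \lnot D) \lor (D \land \lnot (\lnot A \land D)) \lor \lnot B \lor A   [double negation]
≡ (\lnot A \land \lnot D) \lor (D \land (\lnot \lnot A \lor \lnot D)) \lor \lnot B \lor A   [De Morgan]
≡ (\lnot A \land \lnot D) \lor (D \land (A \lor \lnot D)) \lor \lnot B \lor A   [double negation]
≡ (\lnot A \land \lnot D) \lor (D \land A) \lor (D \land \lnot D) \lor \lnot B \lor A   [distribute \land over \lor]
≡ (\lnot A \land \lnot D) \lor \lnot B \lor A   [simplify]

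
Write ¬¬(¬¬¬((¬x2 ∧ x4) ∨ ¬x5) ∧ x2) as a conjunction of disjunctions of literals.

x5 ∧ x2

¬¬(¬¬¬((¬x2 ∧ x4) ∨ ¬x5) ∧ x2)
≡ ¬¬¬((¬x2 ∧ x4) ∨ ¬x5) ∧ x2   — double negation
≡ ¬((¬x2 ∧ x4) ∨ ¬x5) ∧ x2   — double negation
≡ ¬(¬x2 ∧ x4) ∧ ¬¬x5 ∧ x2   — De Morgan
≡ (¬¬x2 ∨ ¬x4) ∧ ¬¬x5 ∧ x2   — De Morgan
≡ (x2 ∨ ¬x4) ∧ ¬¬x5 ∧ x2   — double negation
≡ (x2 ∨ ¬x4) ∧ x5 ∧ x2   — double negation
≡ x5 ∧ x2   — simplify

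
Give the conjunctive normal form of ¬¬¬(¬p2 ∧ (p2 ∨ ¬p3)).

¬¬¬(¬p2 ∧ (p2 ∨ ¬p3))
≡ ¬(¬p2 ∧ (p2 ∨ ¬p3))   [double negation]
≡ ¬¬p2 ∨ ¬(p2 ∨ ¬p3)   [De Morgan]
≡ p2 ∨ ¬(p2 ∨ ¬p3)   [double negation]
≡ p2 ∨ (¬p2 ∧ ¬¬p3)   [De Morgan]
≡ p2 ∨ (¬p2 ∧ p3)   [double negation]
≡ (p2 ∨ ¬p2) ∧ (p2 ∨ p3)   [distribute ∨ over ∧]
≡ p2 ∨ p3   [simplify]

p2 ∨ p3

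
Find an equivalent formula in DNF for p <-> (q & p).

~p | (q & p)

p <-> (q & p)
= (p -> (q & p)) & ((q & p) -> p)   [eliminate <->]
= (~p | (q & p)) & ((q & p) -> p)   [eliminate ->]
= (~p | (q & p)) & (~(q & p) | p)   [eliminate ->]
= (~p | (q & p)) & (~q | ~p | p)   [De Morgan]
= (~p & ~q) | (~p & ~p) | (~p & p) | (q & p & ~q) | (q & p & ~p) | (q & p & p)   [distribute & over |]
= ~p | (q & p)   [simplify]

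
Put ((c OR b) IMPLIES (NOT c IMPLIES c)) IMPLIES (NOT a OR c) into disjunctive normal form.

((c OR b) IMPLIES (NOT c IMPLIES c)) IMPLIES (NOT a OR c)
≡ NOT ((c OR b) IMPLIES (NOT c IMPLIES c)) OR NOT a OR c   (eliminate IMPLIES)
≡ NOT (NOT (c OR b) OR (NOT c IMPLIES c)) OR NOT a OR c   (eliminate IMPLIES)
≡ NOT (NOT (c OR b) OR NOT NOT c OR c) OR NOT a OR c   (eliminate IMPLIES)
≡ (NOT NOT (c OR b) AND NOT NOT NOT c AND NOT c) OR NOT a OR c   (De Morgan)
≡ ((c OR b) AND NOT NOT NOT c AND NOT c) OR NOT a OR c   (double negation)
≡ ((c OR b) AND NOT c AND NOT c) OR NOT a OR c   (double negation)
≡ (c AND NOT c AND NOT c) OR (b AND NOT c AND NOT c) OR NOT a OR c   (distribute AND over OR)
≡ (b AND NOT c) OR NOT a OR c   (simplify)

(b AND NOT c) OR NOT a OR c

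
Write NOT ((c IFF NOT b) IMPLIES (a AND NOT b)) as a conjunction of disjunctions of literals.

(NOT c OR NOT b) AND (b OR c) AND (NOT a OR b)

NOT ((c IFF NOT b) IMPLIES (a AND NOT b))
≡ NOT (NOT (c IFF NOT b) OR (a AND NOT b))   (eliminate IMPLIES)
≡ NOT (NOT ((c IMPLIES NOT b) AND (NOT b IMPLIES c)) OR (a AND NOT b))   (eliminate IFF)
≡ NOT (NOT ((NOT c OR NOT b) AND (NOT b IMPLIES c)) OR (a AND NOT b))   (eliminate IMPLIES)
≡ NOT (NOT ((NOT c OR NOT b) AND (NOT NOT b OR c)) OR (a AND NOT b))   (eliminate IMPLIES)
≡ NOT NOT ((NOT c OR NOT b) AND (NOT NOT b OR c)) AND NOT (a AND NOT b)   (De Morgan)
≡ (NOT c OR NOT b) AND (NOT NOT b OR c) AND NOT (a AND NOT b)   (double negation)
≡ (NOT c OR NOT b) AND (b OR c) AND NOT (a AND NOT b)   (double negation)
≡ (NOT c OR NOT b) AND (b OR c) AND (NOT a OR NOT NOT b)   (De Morgan)
≡ (NOT c OR NOT b) AND (b OR c) AND (NOT a OR b)   (double negation)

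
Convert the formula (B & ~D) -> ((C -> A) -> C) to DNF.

~B | D | C

(B & ~D) -> ((C -> A) -> C)
⇔ ~(B & ~D) | ((C -> A) -> C)   [eliminate ->]
⇔ ~(B & ~D) | ~(C -> A) | C   [eliminate ->]
⇔ ~(B & ~D) | ~(~C | A) | C   [eliminate ->]
⇔ ~B | ~~D | ~(~C | A) | C   [De Morgan]
⇔ ~B | D | ~(~C | A) | C   [double negation]
⇔ ~B | D | (~~C & ~A) | C   [De Morgan]
⇔ ~B | D | (C & ~A) | C   [double negation]
⇔ ~B | D | C   [simplify]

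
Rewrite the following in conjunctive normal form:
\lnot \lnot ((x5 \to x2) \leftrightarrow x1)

\lnot \lnot ((x5 \to x2) \leftrightarrow x1)
⇔ \lnot \lnot (((x5 \to x2) \to x1) \land (x1 \to (x5 \to x2)))   (eliminate \leftrightarrow)
⇔ \lnot \lnot ((\lnot (x5 \to x2) \lor x1) \land (x1 \to (x5 \to x2)))   (eliminate \to)
⇔ \lnot \lnot ((\lnot (\lnot x5 \lor x2) \lor x1) \land (x1 \to (x5 \to x2)))   (eliminate \to)
⇔ \lnot \lnot ((\lnot (\lnot x5 \lor x2) \lor x1) \land (\lnot x1 \lor (x5 \to x2)))   (eliminate \to)
⇔ \lnot \lnot ((\lnot (\lnot x5 \lor x2) \lor x1) \land (\lnot x1 \lor \lnot x5 \lor x2))   (eliminate \to)
⇔ (\lnot (\lnot x5 \lor x2) \lor x1) \land (\lnot x1 \lor \lnot x5 \lor x2)   (double negation)
⇔ ((\lnot \lnot x5 \land \lnot x2) \lor x1) \land (\lnot x1 \lor \lnot x5 \lor x2)   (De Morgan)
⇔ ((x5 \land \lnot x2) \lor x1) \land (\lnot x1 \lor \lnot x5 \lor x2)   (double negation)
⇔ (x5 \lor x1) \land (\lnot x2 \lor x1) \land (\lnot x1 \lor \lnot x5 \lor x2)   (distribute \lor over \land)

(x5 \lor x1) \land (\lnot x2 \lor x1) \land (\lnot x1 \lor \lnot x5 \lor x2)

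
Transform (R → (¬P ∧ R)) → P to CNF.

(R ∨ P) ∧ (P ∨ ¬R)

(R → (¬P ∧ R)) → P
⇔ ¬(R → (¬P ∧ R)) ∨ P   [eliminate →]
⇔ ¬(¬R ∨ (¬P ∧ R)) ∨ P   [eliminate →]
⇔ (¬¬R ∧ ¬(¬P ∧ R)) ∨ P   [De Morgan]
⇔ (R ∧ ¬(¬P ∧ R)) ∨ P   [double negation]
⇔ (R ∧ (¬¬P ∨ ¬R)) ∨ P   [De Morgan]
⇔ (R ∧ (P ∨ ¬R)) ∨ P   [double negation]
⇔ (R ∨ P) ∧ (P ∨ ¬R ∨ P)   [distribute ∨ over ∧]
⇔ (R ∨ P) ∧ (P ∨ ¬R)   [simplify]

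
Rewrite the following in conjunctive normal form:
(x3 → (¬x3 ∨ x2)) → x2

(x3 → (¬x3 ∨ x2)) → x2
≡ ¬(x3 → (¬x3 ∨ x2)) ∨ x2   [eliminate →]
≡ ¬(¬x3 ∨ ¬x3 ∨ x2) ∨ x2   [eliminate →]
≡ (¬¬x3 ∧ ¬¬x3 ∧ ¬x2) ∨ x2   [De Morgan]
≡ (x3 ∧ ¬¬x3 ∧ ¬x2) ∨ x2   [double negation]
≡ (x3 ∧ x3 ∧ ¬x2) ∨ x2   [double negation]
≡ (x3 ∨ x2) ∧ (x3 ∨ x2) ∧ (¬x2 ∨ x2)   [distribute ∨ over ∧]
≡ x3 ∨ x2   [simplify]

x3 ∨ x2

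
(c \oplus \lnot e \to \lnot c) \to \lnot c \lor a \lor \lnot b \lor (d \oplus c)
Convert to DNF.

c \land e \lor \lnot c \lor a \lor \lnot b \lor \lnot d \land c

(c \oplus \lnot e \to \lnot c) \to \lnot c \lor a \lor \lnot b \lor (d \oplus c)
≡ \lnot (c \oplus \lnot e \to \lnot c) \lor \lnot c \lor a \lor \lnot b \lor (d \oplus c)   — eliminate \to
≡ \lnot (\lnot (c \oplus \lnot e) \lor \lnot c) \lor \lnot c \lor a \lor \lnot b \lor (d \oplus c)   — eliminate \to
≡ \lnot (\lnot (c \land \lnot \lnot e \lor \lnot c \land \lnot e) \lor \lnot c) \lor \lnot c \lor a \lor \lnot b \lor (d \oplus c)   — expand \oplus
≡ \lnot (\lnot (c \land \lnot \lnot e \lor \lnot c \land \lnot e) \lor \lnot c) \lor \lnot c \lor a \lor \lnot b \lor d \land \lnot c \lor \lnot d \land c   — expand \oplus
≡ \lnot \lnot (c \land \lnot \lnot e \lor \lnot c \land \lnot e) \land \lnot \lnot c \lor \lnot c \lor a \lor \lnot b \lor d \land \lnot c \lor \lnot d \land c   — De Morgan
≡ (c \land \lnot \lnot e \lor \lnot c \land \lnot e) \land \lnot \lnot c \lor \lnot c \lor a \lor \lnot b \lor d \land \lnot c \lor \lnot d \land c   — double negation
≡ (c \land e \lor \lnot c \land \lnot e) \land \lnot \lnot c \lor \lnot c \lor a \lor \lnot b \lor d \land \lnot c \lor \lnot d \land c   — double negation
≡ (c \land e \lor \lnot c \land \lnot e) \land c \lor \lnot c \lor a \lor \lnot b \lor d \land \lnot c \lor \lnot d \land c   — double negation
≡ c \land e \land c \lor \lnot c \land \lnot e \land c \lor \lnot c \lor a \lor \lnot b \lor d \land \lnot c \lor \lnot d \land c   — distribute \land over \lor
≡ c \land e \lor \lnot c \lor a \lor \lnot b \lor \lnot d \land c   — simplify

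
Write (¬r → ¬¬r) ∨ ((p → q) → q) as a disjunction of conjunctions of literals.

(¬r → ¬¬r) ∨ ((p → q) → q)
≡ ¬¬r ∨ ¬¬r ∨ ((p → q) → q)   [eliminate →]
≡ ¬¬r ∨ ¬¬r ∨ ¬(p → q) ∨ q   [eliminate →]
≡ ¬¬r ∨ ¬¬r ∨ ¬(¬p ∨ q) ∨ q   [eliminate →]
≡ r ∨ ¬¬r ∨ ¬(¬p ∨ q) ∨ q   [double negation]
≡ r ∨ r ∨ ¬(¬p ∨ q) ∨ q   [double negation]
≡ r ∨ r ∨ (¬¬p ∧ ¬q) ∨ q   [De Morgan]
≡ r ∨ r ∨ (p ∧ ¬q) ∨ q   [double negation]
≡ r ∨ (p ∧ ¬q) ∨ q   [simplify]

r ∨ (p ∧ ¬q) ∨ q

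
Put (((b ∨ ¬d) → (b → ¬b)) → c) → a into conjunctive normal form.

(¬b ∨ a) ∧ (¬c ∨ a)

(((b ∨ ¬d) → (b → ¬b)) → c) → a
≡ ¬(((b ∨ ¬d) → (b → ¬b)) → c) ∨ a   (eliminate →)
≡ ¬(¬((b ∨ ¬d) → (b → ¬b)) ∨ c) ∨ a   (eliminate →)
≡ ¬(¬(¬(b ∨ ¬d) ∨ (b → ¬b)) ∨ c) ∨ a   (eliminate →)
≡ ¬(¬(¬(b ∨ ¬d) ∨ ¬b ∨ ¬b) ∨ c) ∨ a   (eliminate →)
≡ (¬¬(¬(b ∨ ¬d) ∨ ¬b ∨ ¬b) ∧ ¬c) ∨ a   (De Morgan)
≡ ((¬(b ∨ ¬d) ∨ ¬b ∨ ¬b) ∧ ¬c) ∨ a   (double negation)
≡ (((¬b ∧ ¬¬d) ∨ ¬b ∨ ¬b) ∧ ¬c) ∨ a   (De Morgan)
≡ (((¬b ∧ d) ∨ ¬b ∨ ¬b) ∧ ¬c) ∨ a   (double negation)
≡ (¬b ∨ ¬b ∨ ¬b ∨ a) ∧ (d ∨ ¬b ∨ ¬b ∨ a) ∧ (¬c ∨ a)   (distribute ∨ over ∧)
≡ (¬b ∨ a) ∧ (¬c ∨ a)   (simplify)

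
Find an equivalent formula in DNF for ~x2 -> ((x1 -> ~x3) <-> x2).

~x2 -> ((x1 -> ~x3) <-> x2)
⇔ ~~x2 | ((x1 -> ~x3) <-> x2)   (eliminate ->)
⇔ ~~x2 | (((x1 -> ~x3) -> x2) & (x2 -> (x1 -> ~x3)))   (eliminate <->)
⇔ ~~x2 | ((~(x1 -> ~x3) | x2) & (x2 -> (x1 -> ~x3)))   (eliminate ->)
⇔ ~~x2 | ((~(~x1 | ~x3) | x2) & (x2 -> (x1 -> ~x3)))   (eliminate ->)
⇔ ~~x2 | ((~(~x1 | ~x3) | x2) & (~x2 | (x1 -> ~x3)))   (eliminate ->)
⇔ ~~x2 | ((~(~x1 | ~x3) | x2) & (~x2 | ~x1 | ~x3))   (eliminate ->)
⇔ x2 | ((~(~x1 | ~x3) | x2) & (~x2 | ~x1 | ~x3))   (double negation)
⇔ x2 | (((~~x1 & ~~x3) | x2) & (~x2 | ~x1 | ~x3))   (De Morgan)
⇔ x2 | (((x1 & ~~x3) | x2) & (~x2 | ~x1 | ~x3))   (double negation)
⇔ x2 | (((x1 & x3) | x2) & (~x2 | ~x1 | ~x3))   (double negation)
⇔ x2 | (x1 & x3 & ~x2) | (x1 & x3 & ~x1) | (x1 & x3 & ~x3) | (x2 & ~x2) | (x2 & ~x1) | (x2 & ~x3)   (distribute & over |)
⇔ x2 | (x1 & x3 & ~x2)   (simplify)

x2 | (x1 & x3 & ~x2)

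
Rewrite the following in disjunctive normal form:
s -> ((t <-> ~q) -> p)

~s | (t & q) | (~q & ~t) | p

s -> ((t <-> ~q) -> p)
≡ ~s | ((t <-> ~q) -> p)   [eliminate ->]
≡ ~s | ~(t <-> ~q) | p   [eliminate ->]
≡ ~s | ~((t -> ~q) & (~q -> t)) | p   [eliminate <->]
≡ ~s | ~((~t | ~q) & (~q -> t)) | p   [eliminate ->]
≡ ~s | ~((~t | ~q) & (~~q | t)) | p   [eliminate ->]
≡ ~s | ~(~t | ~q) | ~(~~q | t) | p   [De Morgan]
≡ ~s | (~~t & ~~q) | ~(~~q | t) | p   [De Morgan]
≡ ~s | (t & ~~q) | ~(~~q | t) | p   [double negation]
≡ ~s | (t & q) | ~(~~q | t) | p   [double negation]
≡ ~s | (t & q) | (~~~q & ~t) | p   [De Morgan]
≡ ~s | (t & q) | (~q & ~t) | p   [double negation]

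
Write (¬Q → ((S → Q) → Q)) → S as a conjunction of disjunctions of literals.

(¬Q → ((S → Q) → Q)) → S
≡ ¬(¬Q → ((S → Q) → Q)) ∨ S
≡ ¬(¬¬Q ∨ ((S → Q) → Q)) ∨ S
≡ ¬(¬¬Q ∨ ¬(S → Q) ∨ Q) ∨ S
≡ ¬(¬¬Q ∨ ¬(¬S ∨ Q) ∨ Q) ∨ S
≡ (¬¬¬Q ∧ ¬¬(¬S ∨ Q) ∧ ¬Q) ∨ S
≡ (¬Q ∧ ¬¬(¬S ∨ Q) ∧ ¬Q) ∨ S
≡ (¬Q ∧ (¬S ∨ Q) ∧ ¬Q) ∨ S
≡ (¬Q ∨ S) ∧ (¬S ∨ Q ∨ S) ∧ (¬Q ∨ S)
≡ ¬Q ∨ S

¬Q ∨ S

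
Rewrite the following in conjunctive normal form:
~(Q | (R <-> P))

~Q & (R | P) & (~P | ~R)

~(Q | (R <-> P))
= ~(Q | ((R -> P) & (P -> R)))   — eliminate <->
= ~(Q | ((~R | P) & (P -> R)))   — eliminate ->
= ~(Q | ((~R | P) & (~P | R)))   — eliminate ->
= ~Q & ~((~R | P) & (~P | R))   — De Morgan
= ~Q & (~(~R | P) | ~(~P | R))   — De Morgan
= ~Q & ((~~R & ~P) | ~(~P | R))   — De Morgan
= ~Q & ((R & ~P) | ~(~P | R))   — double negation
= ~Q & ((R & ~P) | (~~P & ~R))   — De Morgan
= ~Q & ((R & ~P) | (P & ~R))   — double negation
= ~Q & (R | P) & (R | ~R) & (~P | P) & (~P | ~R)   — distribute | over &
= ~Q & (R | P) & (~P | ~R)   — simplify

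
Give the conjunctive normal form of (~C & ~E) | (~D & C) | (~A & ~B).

(~C & ~E) | (~D & C) | (~A & ~B)
≡ (~C | ~D | ~A) & (~C | ~D | ~B) & (~C | C | ~A) & (~C | C | ~B) & (~E | ~D | ~A) & (~E | ~D | ~B) & (~E | C | ~A) & (~E | C | ~B)   — distribute | over &
≡ (~C | ~D | ~A) & (~C | ~D | ~B) & (~E | ~D | ~A) & (~E | ~D | ~B) & (~E | C | ~A) & (~E | C | ~B)   — simplify

(~C | ~D | ~A) & (~C | ~D | ~B) & (~E | ~D | ~A) & (~E | ~D | ~B) & (~E | C | ~A) & (~E | C | ~B)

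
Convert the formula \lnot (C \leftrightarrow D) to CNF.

(C \lor D) \land (\lnot D \lor \lnot C)

\lnot (C \leftrightarrow D)
≡ \lnot ((C \to D) \land (D \to C))   [eliminate \leftrightarrow]
≡ \lnot ((\lnot C \lor D) \land (D \to C))   [eliminate \to]
≡ \lnot ((\lnot C \lor D) \land (\lnot D \lor C))   [eliminate \to]
≡ \lnot (\lnot C \lor D) \lor \lnot (\lnot D \lor C)   [De Morgan]
≡ (\lnot \lnot C \land \lnot D) \lor \lnot (\lnot D \lor C)   [De Morgan]
≡ (C \land \lnot D) \lor \lnot (\lnot D \lor C)   [double negation]
≡ (C \land \lnot D) \lor (\lnot \lnot D \land \lnot C)   [De Morgan]
≡ (C \land \lnot D) \lor (D \land \lnot C)   [double negation]
≡ (C \lor D) \land (C \lor \lnot C) \land (\lnot D \lor D) \land (\lnot D \lor \lnot C)   [distribute \lor over \land]
≡ (C \lor D) \land (\lnot D \lor \lnot C)   [simplify]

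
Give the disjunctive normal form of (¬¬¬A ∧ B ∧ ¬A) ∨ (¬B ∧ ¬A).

(¬¬¬A ∧ B ∧ ¬A) ∨ (¬B ∧ ¬A)
≡ (¬A ∧ B ∧ ¬A) ∨ (¬B ∧ ¬A)   — double negation
≡ (¬A ∧ B) ∨ (¬B ∧ ¬A)   — simplify

(¬A ∧ B) ∨ (¬B ∧ ¬A)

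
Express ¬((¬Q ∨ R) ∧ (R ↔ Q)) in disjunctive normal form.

(Q ∧ ¬R) ∨ (R ∧ ¬Q)

¬((¬Q ∨ R) ∧ (R ↔ Q))
≡ ¬((¬Q ∨ R) ∧ (R → Q) ∧ (Q → R))   — eliminate ↔
≡ ¬((¬Q ∨ R) ∧ (¬R ∨ Q) ∧ (Q → R))   — eliminate →
≡ ¬((¬Q ∨ R) ∧ (¬R ∨ Q) ∧ (¬Q ∨ R))   — eliminate →
≡ ¬(¬Q ∨ R) ∨ ¬(¬R ∨ Q) ∨ ¬(¬Q ∨ R)   — De Morgan
≡ (¬¬Q ∧ ¬R) ∨ ¬(¬R ∨ Q) ∨ ¬(¬Q ∨ R)   — De Morgan
≡ (Q ∧ ¬R) ∨ ¬(¬R ∨ Q) ∨ ¬(¬Q ∨ R)   — double negation
≡ (Q ∧ ¬R) ∨ (¬¬R ∧ ¬Q) ∨ ¬(¬Q ∨ R)   — De Morgan
≡ (Q ∧ ¬R) ∨ (R ∧ ¬Q) ∨ ¬(¬Q ∨ R)   — double negation
≡ (Q ∧ ¬R) ∨ (R ∧ ¬Q) ∨ (¬¬Q ∧ ¬R)   — De Morgan
≡ (Q ∧ ¬R) ∨ (R ∧ ¬Q) ∨ (Q ∧ ¬R)   — double negation
≡ (Q ∧ ¬R) ∨ (R ∧ ¬Q)   — simplify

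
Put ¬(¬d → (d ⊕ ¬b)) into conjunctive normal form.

¬(¬d → (d ⊕ ¬b))
= ¬(¬¬d ∨ (d ⊕ ¬b))
= ¬(¬¬d ∨ ((d ∨ ¬b) ∧ ¬(d ∧ ¬b)))
= ¬¬¬d ∧ ¬((d ∨ ¬b) ∧ ¬(d ∧ ¬b))
= ¬d ∧ ¬((d ∨ ¬b) ∧ ¬(d ∧ ¬b))
= ¬d ∧ (¬(d ∨ ¬b) ∨ ¬¬(d ∧ ¬b))
= ¬d ∧ ((¬d ∧ ¬¬b) ∨ ¬¬(d ∧ ¬b))
= ¬d ∧ ((¬d ∧ b) ∨ ¬¬(d ∧ ¬b))
= ¬d ∧ ((¬d ∧ b) ∨ (d ∧ ¬b))
= ¬d ∧ (¬d ∨ d) ∧ (¬d ∨ ¬b) ∧ (b ∨ d) ∧ (b ∨ ¬b)
= ¬d ∧ (b ∨ d)

¬d ∧ (b ∨ d)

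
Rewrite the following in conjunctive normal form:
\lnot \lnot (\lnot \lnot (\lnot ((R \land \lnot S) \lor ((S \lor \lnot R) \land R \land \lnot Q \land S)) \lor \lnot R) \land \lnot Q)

\lnot \lnot (\lnot \lnot (\lnot ((R \land \lnot S) \lor ((S \lor \lnot R) \land R \land \lnot Q \land S)) \lor \lnot R) \land \lnot Q)
≡ \lnot \lnot (\lnot ((R \land \lnot S) \lor ((S \lor \lnot R) \land R \land \lnot Q \land S)) \lor \lnot R) \land \lnot Q   [double negation]
≡ (\lnot ((R \land \lnot S) \lor ((S \lor \lnot R) \land R \land \lnot Q \land S)) \lor \lnot R) \land \lnot Q   [double negation]
≡ ((\lnot (R \land \lnot S) \land \lnot ((S \lor \lnot R) \land R \land \lnot Q \land S)) \lor \lnot R) \land \lnot Q   [De Morgan]
≡ (((\lnot R \lor \lnot \lnot S) \land \lnot ((S \lor \lnot R) \land R \land \lnot Q \land S)) \lor \lnot R) \land \lnot Q   [De Morgan]
≡ (((\lnot R \lor S) \land \lnot ((S \lor \lnot R) \land R \land \lnot Q \land S)) \lor \lnot R) \land \lnot Q   [double negation]
≡ (((\lnot R \lor S) \land (\lnot (S \lor \lnot R) \lor \lnot R \lor \lnot \lnot Q \lor \lnot S)) \lor \lnot R) \land \lnot Q   [De Morgan]
≡ (((\lnot R \lor S) \land ((\lnot S \land \lnot \lnot R) \lor \lnot R \lor \lnot \lnot Q \lor \lnot S)) \lor \lnot R) \land \lnot Q   [De Morgan]
≡ (((\lnot R \lor S) \land ((\lnot S \land R) \lor \lnot R \lor \lnot \lnot Q \lor \lnot S)) \lor \lnot R) \land \lnot Q   [double negation]
≡ (((\lnot R \lor S) \land ((\lnot S \land R) \lor \lnot R \lor Q \lor \lnot S)) \lor \lnot R) \land \lnot Q   [double negation]
≡ (\lnot R \lor S \lor \lnot R) \land (\lnot S \lor \lnot R \lor Q \lor \lnot S \lor \lnot R) \land (R \lor \lnot R \lor Q \lor \lnot S \lor \lnot R) \land \lnot Q   [distribute \lor over \land]
≡ (\lnot R \lor S) \land (\lnot S \lor \lnot R \lor Q) \land \lnot Q   [simplify]

(\lnot R \lor S) \land (\lnot S \lor \lnot R \lor Q) \land \lnot Q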